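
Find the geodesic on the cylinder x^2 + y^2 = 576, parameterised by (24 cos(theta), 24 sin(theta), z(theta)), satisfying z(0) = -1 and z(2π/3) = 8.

Parameterise the cylinder of radius R = 24 as
    r(θ) = (24 cos θ, 24 sin θ, z(θ)).
The arc-length element is
    ds = sqrt(576 + (dz/dθ)^2) dθ,
so the Lagrangian is L = sqrt(576 + z'^2).
L depends on z' only, not on z or θ, so ∂L/∂z = 0 and
    ∂L/∂z' = z' / sqrt(576 + z'^2).
The Euler-Lagrange equation gives
    d/dθ( z' / sqrt(576 + z'^2) ) = 0,
so z' is constant. Integrating once:
    z(θ) = a θ + b,
a helix on the cylinder (a straight line when the cylinder is unrolled). The constants a, b are determined by the endpoint conditions.
With endpoint conditions z(0) = -1 and z(2π/3) = 8: from z(0) = b we get b = -1, and a·2π/3 + -1 = 8 gives a = 27/(2π), so
    z(θ) = (27/(2π)) θ − 1.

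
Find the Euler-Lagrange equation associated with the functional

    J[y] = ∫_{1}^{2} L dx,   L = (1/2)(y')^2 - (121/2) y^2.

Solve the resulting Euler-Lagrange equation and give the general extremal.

The Lagrangian is L = (1/2)(y')^2 - (121/2) y^2.
∂L/∂y = -121y.
∂L/∂y' = y'.
The Euler-Lagrange equation d/dx(∂L/∂y') − ∂L/∂y = 0 becomes:
    y'' + 121 y = 0
General solution: y(x) = A sin(11x) + B cos(11x), where A and B are arbitrary constants fixed by the endpoint conditions.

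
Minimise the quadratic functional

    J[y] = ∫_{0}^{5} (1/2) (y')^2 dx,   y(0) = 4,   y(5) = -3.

The Lagrangian is L = (1/2) (y')^2.
Compute ∂L/∂y = 0, ∂L/∂y' = y'.
The Euler-Lagrange equation d/dx(∂L/∂y') − ∂L/∂y = 0 reduces to
    y'' = 0.
Its general solution is
    y(x) = A x + B,
with A, B fixed by the endpoint conditions.
Applying the endpoint conditions y(0) = 4 and y(5) = -3: solve A·0 + B = 4 and A·5 + B = -3. Subtracting gives A(5 − 0) = -3 − 4, so A = -7/5, and B = 4 − A·0 = 4. Therefore
    y(x) = (-7/5) x + 4.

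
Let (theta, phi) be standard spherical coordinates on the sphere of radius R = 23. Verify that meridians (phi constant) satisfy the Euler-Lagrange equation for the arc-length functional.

On the sphere of radius R = 23 with spherical coordinates (θ, φ), the induced metric is
    ds^2 = 529(dθ^2 + sin^2(θ) dφ^2).
Using θ as the parameter, the arc-length functional becomes
    J[φ] = ∫ 23 sqrt(1 + sin^2(θ) (dφ/dθ)^2) dθ.
So L = 23 sqrt(1 + sin^2(θ) φ'^2). Compute
    ∂L/∂φ = 0  (L has no explicit φ dependence),
    ∂L/∂φ' = 23 sin^2(θ) φ' / sqrt(1 + sin^2(θ) φ'^2).
For the candidate φ(θ) = c (constant), φ' = 0, so ∂L/∂φ' evaluated along the candidate vanishes, and ∂L/∂φ is identically zero. Hence
    d/dθ(∂L/∂φ') − ∂L/∂φ = 0
is satisfied. Therefore meridians φ = const are extremals of arc length — they are geodesics on the sphere.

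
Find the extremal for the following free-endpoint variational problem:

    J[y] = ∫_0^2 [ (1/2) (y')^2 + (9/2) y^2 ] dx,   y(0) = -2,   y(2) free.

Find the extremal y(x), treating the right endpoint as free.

The Lagrangian L = (1/2) (y')^2 + (9/2) y^2 gives
    ∂L/∂y = 9 y,   ∂L/∂y' = y'.
Euler-Lagrange: y'' − 9 y = 0.
With k = 3, the general solution is
    y(x) = A cosh(3 x) + B sinh(3 x).
Fixed left endpoint y(0) = -2 ⇒ A = -2.
The right endpoint x = 2 is free, so the natural (transversality) condition is ∂L/∂y' |_{x=2} = 0, i.e. y'(2) = 0.
Compute y'(x) = A k sinh(k x) + B k cosh(k x), so
    y'(2) = A k sinh(k·2) + B k cosh(k·2) = 0
    ⇒ B = −A tanh(k·2) = 2 tanh(3·2).
Therefore the extremal is
    y(x) = −2 cosh(3 x) + 2 tanh(3·2) sinh(3 x).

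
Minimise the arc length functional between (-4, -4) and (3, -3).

Arc-length functional: J[y] = ∫ sqrt(1 + (y')^2) dx.
Lagrangian L = sqrt(1 + (y')^2) has no explicit y dependence, so ∂L/∂y = 0 and the Euler-Lagrange equation gives
    d/dx( y' / sqrt(1 + (y')^2) ) = 0  ⇒  y' / sqrt(1 + (y')^2) = const.
Hence y' is constant, so y(x) is affine.
Fitting the endpoints (-4, -4) and (3, -3):
    slope m = ((-3) − (-4)) / (3 − (-4)) = 1/7,
    intercept c = (-4) − m·(-4) = -24/7.
Extremal: y(x) = (1/7) x - 24/7.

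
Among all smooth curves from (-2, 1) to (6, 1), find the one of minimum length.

Arc-length functional: J[y] = ∫ sqrt(1 + (y')^2) dx.
Lagrangian L = sqrt(1 + (y')^2) has no explicit y dependence, so ∂L/∂y = 0 and the Euler-Lagrange equation gives
    d/dx( y' / sqrt(1 + (y')^2) ) = 0  ⇒  y' / sqrt(1 + (y')^2) = const.
Hence y' is constant, so y(x) is affine.
Fitting the endpoints (-2, 1) and (6, 1):
    slope m = (1 − 1) / (6 − (-2)) = 0,
    intercept c = 1 − m·(-2) = 1.
Extremal: y(x) = 1.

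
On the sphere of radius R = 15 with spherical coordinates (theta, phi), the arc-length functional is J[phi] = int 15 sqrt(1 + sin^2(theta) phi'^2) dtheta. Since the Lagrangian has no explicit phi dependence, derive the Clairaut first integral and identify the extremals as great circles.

On the sphere of radius R = 15 with spherical coordinates (θ, φ), the induced metric is
    ds^2 = 225(dθ^2 + sin^2(θ) dφ^2).
Parameterise by θ; the arc-length functional is
    J[φ] = ∫ 15 sqrt(1 + sin^2(θ) (dφ/dθ)^2) dθ,
so L = 15 sqrt(1 + sin^2(θ) φ'^2). Compute
    ∂L/∂φ = 0  (L has no explicit φ dependence),
    ∂L/∂φ' = 15 sin^2(θ) φ' / sqrt(1 + sin^2(θ) φ'^2).
Since ∂L/∂φ = 0, the Euler-Lagrange equation
    d/dθ(∂L/∂φ') − ∂L/∂φ = 0
reduces to d/dθ(∂L/∂φ') = 0, i.e. the momentum conjugate to φ is conserved:
    15 sin^2(θ) φ' / sqrt(1 + sin^2(θ) φ'^2) = C.
The overall factor of 15 is constant, so dividing through gives Clairaut's relation sin^2(θ) φ' / sqrt(1 + sin^2(θ) φ'^2) = C' (with C' = C/15). Solving for φ' and integrating gives the great-circle family
    cot(θ) = A cos(φ − φ_0),
i.e. the intersection of the sphere with a plane through the origin. The two constants A and φ_0 (equivalently C and one phase) are fixed by the two endpoint conditions.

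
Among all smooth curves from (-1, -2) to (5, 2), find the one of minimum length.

Arc-length functional: J[y] = ∫ sqrt(1 + (y')^2) dx.
Lagrangian L = sqrt(1 + (y')^2) has no explicit y dependence, so ∂L/∂y = 0 and the Euler-Lagrange equation gives
    d/dx( y' / sqrt(1 + (y')^2) ) = 0  ⇒  y' / sqrt(1 + (y')^2) = const.
Hence y' is constant, so y(x) is affine.
Fitting the endpoints (-1, -2) and (5, 2):
    slope m = (2 − (-2)) / (5 − (-1)) = 2/3,
    intercept c = (-2) − m·(-1) = -4/3.
Extremal: y(x) = (2/3) x - 4/3.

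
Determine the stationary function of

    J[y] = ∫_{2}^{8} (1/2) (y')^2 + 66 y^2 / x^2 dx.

The Lagrangian is L = (1/2) (y')^2 + 66 y^2 / x^2.
Compute ∂L/∂y = 132y/x^2, ∂L/∂y' = y'.
The Euler-Lagrange equation d/dx(∂L/∂y') − ∂L/∂y = 0 reduces to
    y'' − 132/x^2 · y = 0  (x > 0).
Its general solution is
    y(x) = A x^12 + B x^(-11),
with A, B fixed by the endpoint conditions.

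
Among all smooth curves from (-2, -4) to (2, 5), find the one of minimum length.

Arc-length functional: J[y] = ∫ sqrt(1 + (y')^2) dx.
Lagrangian L = sqrt(1 + (y')^2) has no explicit y dependence, so ∂L/∂y = 0 and the Euler-Lagrange equation gives
    d/dx( y' / sqrt(1 + (y')^2) ) = 0  ⇒  y' / sqrt(1 + (y')^2) = const.
Hence y' is constant, so y(x) is affine.
Fitting the endpoints (-2, -4) and (2, 5):
    slope m = (5 − (-4)) / (2 − (-2)) = 9/4,
    intercept c = (-4) − m·(-2) = 1/2.
Extremal: y(x) = (9/4) x + 1/2.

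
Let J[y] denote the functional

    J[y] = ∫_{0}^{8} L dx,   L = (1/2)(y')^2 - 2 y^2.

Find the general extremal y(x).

The Lagrangian is L = (1/2)(y')^2 - 2 y^2.
∂L/∂y = -4y.
∂L/∂y' = y'.
The Euler-Lagrange equation d/dx(∂L/∂y') − ∂L/∂y = 0 becomes:
    y'' + 4 y = 0
General solution: y(x) = A sin(2x) + B cos(2x), where A and B are arbitrary constants fixed by the endpoint conditions.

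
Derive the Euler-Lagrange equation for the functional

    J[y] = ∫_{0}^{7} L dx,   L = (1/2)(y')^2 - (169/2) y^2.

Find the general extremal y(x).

The Lagrangian is L = (1/2)(y')^2 - (169/2) y^2.
∂L/∂y = -169y.
∂L/∂y' = y'.
The Euler-Lagrange equation d/dx(∂L/∂y') − ∂L/∂y = 0 becomes:
    y'' + 169 y = 0
General solution: y(x) = A sin(13x) + B cos(13x), where A and B are arbitrary constants fixed by the endpoint conditions.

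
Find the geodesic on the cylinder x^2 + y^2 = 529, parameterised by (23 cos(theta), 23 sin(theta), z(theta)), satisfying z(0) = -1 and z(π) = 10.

Parameterise the cylinder of radius R = 23 as
    r(θ) = (23 cos θ, 23 sin θ, z(θ)).
The arc-length element is
    ds = sqrt(529 + (dz/dθ)^2) dθ,
so the Lagrangian is L = sqrt(529 + z'^2).
L depends on z' only, not on z or θ, so ∂L/∂z = 0 and
    ∂L/∂z' = z' / sqrt(529 + z'^2).
The Euler-Lagrange equation gives
    d/dθ( z' / sqrt(529 + z'^2) ) = 0,
so z' is constant. Integrating once:
    z(θ) = a θ + b,
a helix on the cylinder (a straight line when the cylinder is unrolled). The constants a, b are determined by the endpoint conditions.
With endpoint conditions z(0) = -1 and z(π) = 10: from z(0) = b we get b = -1, and a·π + -1 = 10 gives a = 11/π, so
    z(θ) = (11/π) θ − 1.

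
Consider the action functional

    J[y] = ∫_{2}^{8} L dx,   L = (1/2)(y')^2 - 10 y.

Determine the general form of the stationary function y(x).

The Lagrangian is L = (1/2)(y')^2 - 10 y.
∂L/∂y = -10.
∂L/∂y' = y'.
The Euler-Lagrange equation d/dx(∂L/∂y') − ∂L/∂y = 0 becomes:
    y'' + 10 = 0
General solution: y(x) = -5 x^2 + A x + B, where A and B are arbitrary constants fixed by the endpoint conditions.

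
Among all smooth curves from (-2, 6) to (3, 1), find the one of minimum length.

Arc-length functional: J[y] = ∫ sqrt(1 + (y')^2) dx.
Lagrangian L = sqrt(1 + (y')^2) has no explicit y dependence, so ∂L/∂y = 0 and the Euler-Lagrange equation gives
    d/dx( y' / sqrt(1 + (y')^2) ) = 0  ⇒  y' / sqrt(1 + (y')^2) = const.
Hence y' is constant, so y(x) is affine.
Fitting the endpoints (-2, 6) and (3, 1):
    slope m = (1 − 6) / (3 − (-2)) = -1,
    intercept c = 6 − m·(-2) = 4.
Extremal: y(x) = -x + 4.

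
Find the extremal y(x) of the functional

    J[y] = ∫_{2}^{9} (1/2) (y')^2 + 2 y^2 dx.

The Lagrangian is L = (1/2) (y')^2 + 2 y^2.
Compute ∂L/∂y = 4y, ∂L/∂y' = y'.
The Euler-Lagrange equation d/dx(∂L/∂y') − ∂L/∂y = 0 reduces to
    y'' − 4 y = 0.
Its general solution is
    y(x) = A e^(2x) + B e^(−2x),
with A, B fixed by the endpoint conditions.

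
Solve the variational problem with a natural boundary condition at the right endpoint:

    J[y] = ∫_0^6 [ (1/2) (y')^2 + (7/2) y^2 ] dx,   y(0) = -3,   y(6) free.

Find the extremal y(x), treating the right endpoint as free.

The Lagrangian L = (1/2) (y')^2 + (7/2) y^2 gives
    ∂L/∂y = 7 y,   ∂L/∂y' = y'.
Euler-Lagrange: y'' − 7 y = 0.
With k = sqrt(7), the general solution is
    y(x) = A cosh(sqrt(7) x) + B sinh(sqrt(7) x).
Fixed left endpoint y(0) = -3 ⇒ A = -3.
The right endpoint x = 6 is free, so the natural (transversality) condition is ∂L/∂y' |_{x=6} = 0, i.e. y'(6) = 0.
Compute y'(x) = A k sinh(k x) + B k cosh(k x), so
    y'(6) = A k sinh(k·6) + B k cosh(k·6) = 0
    ⇒ B = −A tanh(k·6) = 3 tanh(sqrt(7)·6).
Therefore the extremal is
    y(x) = −3 cosh(sqrt(7) x) + 3 tanh(sqrt(7)·6) sinh(sqrt(7) x).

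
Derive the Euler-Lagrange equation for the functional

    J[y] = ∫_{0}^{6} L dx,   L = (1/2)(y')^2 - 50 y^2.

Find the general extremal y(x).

The Lagrangian is L = (1/2)(y')^2 - 50 y^2.
∂L/∂y = -100y.
∂L/∂y' = y'.
The Euler-Lagrange equation d/dx(∂L/∂y') − ∂L/∂y = 0 becomes:
    y'' + 100 y = 0
General solution: y(x) = A sin(10x) + B cos(10x), where A and B are arbitrary constants fixed by the endpoint conditions.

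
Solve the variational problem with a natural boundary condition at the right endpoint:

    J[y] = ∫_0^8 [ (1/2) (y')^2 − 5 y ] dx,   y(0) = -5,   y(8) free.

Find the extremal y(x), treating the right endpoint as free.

The Lagrangian L = (1/2) (y')^2 − 5 y gives
    ∂L/∂y = −5,   ∂L/∂y' = y'.
Euler-Lagrange: d/dx(y') − (−5) = 0, i.e. y'' + 5 = 0, so
    y(x) = −(5/2) x^2 + C1 x + C2.
Fixed left endpoint y(0) = -5 ⇒ C2 = -5.
The right endpoint x = 8 is free, so the natural (transversality) condition is ∂L/∂y' |_{x=8} = 0, i.e. y'(8) = 0.
Compute y'(x) = −5 x + C1, so y'(8) = −40 + C1 = 0 ⇒ C1 = 40.
Therefore the extremal is
    y(x) = −(5/2) x^2 + 40 x − 5.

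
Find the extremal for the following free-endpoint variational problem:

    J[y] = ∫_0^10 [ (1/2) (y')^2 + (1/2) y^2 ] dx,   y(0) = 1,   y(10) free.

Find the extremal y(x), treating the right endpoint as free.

The Lagrangian L = (1/2) (y')^2 + (1/2) y^2 gives
    ∂L/∂y = 1 y,   ∂L/∂y' = y'.
Euler-Lagrange: y'' − y = 0.
With k = 1, the general solution is
    y(x) = A cosh(x) + B sinh(x).
Fixed left endpoint y(0) = 1 ⇒ A = 1.
The right endpoint x = 10 is free, so the natural (transversality) condition is ∂L/∂y' |_{x=10} = 0, i.e. y'(10) = 0.
Compute y'(x) = A k sinh(k x) + B k cosh(k x), so
    y'(10) = A k sinh(k·10) + B k cosh(k·10) = 0
    ⇒ B = −A tanh(k·10) = − tanh(1·10).
Therefore the extremal is
    y(x) = cosh(1 x) − tanh(1·10) sinh(1 x).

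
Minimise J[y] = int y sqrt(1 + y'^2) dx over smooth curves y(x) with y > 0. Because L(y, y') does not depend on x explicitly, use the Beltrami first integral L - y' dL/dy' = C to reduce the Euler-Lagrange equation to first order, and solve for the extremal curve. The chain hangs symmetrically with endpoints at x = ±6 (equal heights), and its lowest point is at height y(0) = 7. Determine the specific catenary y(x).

The Lagrangian L(y, y') = y sqrt(1 + y'^2) has no explicit x dependence, so the Beltrami identity applies:
    L − y' ∂L/∂y' = C.
Compute ∂L/∂y' = y · y' / sqrt(1 + y'^2). Then
    L − y' ∂L/∂y'
    = y sqrt(1 + y'^2) − y · y'^2 / sqrt(1 + y'^2)
    = y (1 + y'^2 − y'^2) / sqrt(1 + y'^2)
    = y / sqrt(1 + y'^2) = C.
Squaring gives y^2 = C^2 (1 + y'^2), i.e.
    y'^2 = y^2 / C^2 − 1.
Separating variables,
    dy / sqrt(y^2 − C^2) = dx / C,
and integrating gives arccosh(y / C) = (x − a)/C, so
    y(x) = C cosh((x − a)/C),
the catenary. The constants C and a are fixed by the two endpoint conditions (and, for the hanging-chain problem, the length constraint selects C).
Now fit the given data. The endpoints x = ±6 are symmetric at equal height, so the catenary is even about its minimum: a = 0 and y(x) = C cosh(x/C). The lowest point is y(0) = C cosh(0) = C, and we are told y(0) = 7, so C = 7. Therefore
    y(x) = 7 cosh(x/7),
and at the endpoints
    y(±6) = 7 cosh(6/7).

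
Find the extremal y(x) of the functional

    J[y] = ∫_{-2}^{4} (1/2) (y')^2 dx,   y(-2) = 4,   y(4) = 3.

The Lagrangian is L = (1/2) (y')^2.
Compute ∂L/∂y = 0, ∂L/∂y' = y'.
The Euler-Lagrange equation d/dx(∂L/∂y') − ∂L/∂y = 0 reduces to
    y'' = 0.
Its general solution is
    y(x) = A x + B,
with A, B fixed by the endpoint conditions.
Applying the endpoint conditions y(-2) = 4 and y(4) = 3: solve A·-2 + B = 4 and A·4 + B = 3. Subtracting gives A(4 − -2) = 3 − 4, so A = -1/6, and B = 4 − A·-2 = 11/3. Therefore
    y(x) = (-1/6) x + 11/3.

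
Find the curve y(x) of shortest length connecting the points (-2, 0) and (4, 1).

Arc-length functional: J[y] = ∫ sqrt(1 + (y')^2) dx.
Lagrangian L = sqrt(1 + (y')^2) has no explicit y dependence, so ∂L/∂y = 0 and the Euler-Lagrange equation gives
    d/dx( y' / sqrt(1 + (y')^2) ) = 0  ⇒  y' / sqrt(1 + (y')^2) = const.
Hence y' is constant, so y(x) is affine.
Fitting the endpoints (-2, 0) and (4, 1):
    slope m = (1 − 0) / (4 − (-2)) = 1/6,
    intercept c = 0 − m·(-2) = 1/3.
Extremal: y(x) = (1/6) x + 1/3.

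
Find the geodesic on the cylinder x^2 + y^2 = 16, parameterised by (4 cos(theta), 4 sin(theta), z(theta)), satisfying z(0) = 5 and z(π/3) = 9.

Parameterise the cylinder of radius R = 4 as
    r(θ) = (4 cos θ, 4 sin θ, z(θ)).
The arc-length element is
    ds = sqrt(16 + (dz/dθ)^2) dθ,
so the Lagrangian is L = sqrt(16 + z'^2).
L depends on z' only, not on z or θ, so ∂L/∂z = 0 and
    ∂L/∂z' = z' / sqrt(16 + z'^2).
The Euler-Lagrange equation gives
    d/dθ( z' / sqrt(16 + z'^2) ) = 0,
so z' is constant. Integrating once:
    z(θ) = a θ + b,
a helix on the cylinder (a straight line when the cylinder is unrolled). The constants a, b are determined by the endpoint conditions.
With endpoint conditions z(0) = 5 and z(π/3) = 9: from z(0) = b we get b = 5, and a·π/3 + 5 = 9 gives a = 12/π, so
    z(θ) = (12/π) θ + 5.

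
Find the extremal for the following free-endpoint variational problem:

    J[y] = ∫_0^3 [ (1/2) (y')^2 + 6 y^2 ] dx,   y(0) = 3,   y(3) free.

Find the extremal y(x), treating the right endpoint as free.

The Lagrangian L = (1/2) (y')^2 + 6 y^2 gives
    ∂L/∂y = 12 y,   ∂L/∂y' = y'.
Euler-Lagrange: y'' − 12 y = 0.
With k = sqrt(12), the general solution is
    y(x) = A cosh(sqrt(12) x) + B sinh(sqrt(12) x).
Fixed left endpoint y(0) = 3 ⇒ A = 3.
The right endpoint x = 3 is free, so the natural (transversality) condition is ∂L/∂y' |_{x=3} = 0, i.e. y'(3) = 0.
Compute y'(x) = A k sinh(k x) + B k cosh(k x), so
    y'(3) = A k sinh(k·3) + B k cosh(k·3) = 0
    ⇒ B = −A tanh(k·3) = − 3 tanh(sqrt(12)·3).
Therefore the extremal is
    y(x) = 3 cosh(sqrt(12) x) − 3 tanh(sqrt(12)·3) sinh(sqrt(12) x).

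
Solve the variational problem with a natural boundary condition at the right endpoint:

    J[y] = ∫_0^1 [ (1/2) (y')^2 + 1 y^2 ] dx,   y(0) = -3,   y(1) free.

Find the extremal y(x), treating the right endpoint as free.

The Lagrangian L = (1/2) (y')^2 + 1 y^2 gives
    ∂L/∂y = 2 y,   ∂L/∂y' = y'.
Euler-Lagrange: y'' − 2 y = 0.
With k = sqrt(2), the general solution is
    y(x) = A cosh(sqrt(2) x) + B sinh(sqrt(2) x).
Fixed left endpoint y(0) = -3 ⇒ A = -3.
The right endpoint x = 1 is free, so the natural (transversality) condition is ∂L/∂y' |_{x=1} = 0, i.e. y'(1) = 0.
Compute y'(x) = A k sinh(k x) + B k cosh(k x), so
    y'(1) = A k sinh(k·1) + B k cosh(k·1) = 0
    ⇒ B = −A tanh(k·1) = 3 tanh(sqrt(2)·1).
Therefore the extremal is
    y(x) = −3 cosh(sqrt(2) x) + 3 tanh(sqrt(2)·1) sinh(sqrt(2) x).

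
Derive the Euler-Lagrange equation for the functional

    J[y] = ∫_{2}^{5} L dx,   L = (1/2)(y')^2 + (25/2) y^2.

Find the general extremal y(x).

The Lagrangian is L = (1/2)(y')^2 + (25/2) y^2.
∂L/∂y = 25y.
∂L/∂y' = y'.
The Euler-Lagrange equation d/dx(∂L/∂y') − ∂L/∂y = 0 becomes:
    y'' - 25 y = 0
General solution: y(x) = A e^(5x) + B e^(-5x), where A and B are arbitrary constants fixed by the endpoint conditions.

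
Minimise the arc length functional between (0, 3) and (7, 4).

Arc-length functional: J[y] = ∫ sqrt(1 + (y')^2) dx.
Lagrangian L = sqrt(1 + (y')^2) has no explicit y dependence, so ∂L/∂y = 0 and the Euler-Lagrange equation gives
    d/dx( y' / sqrt(1 + (y')^2) ) = 0  ⇒  y' / sqrt(1 + (y')^2) = const.
Hence y' is constant, so y(x) is affine.
Fitting the endpoints (0, 3) and (7, 4):
    slope m = (4 − 3) / (7 − 0) = 1/7,
    intercept c = 3 − m·0 = 3.
Extremal: y(x) = (1/7) x + 3.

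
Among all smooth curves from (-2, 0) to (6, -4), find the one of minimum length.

Arc-length functional: J[y] = ∫ sqrt(1 + (y')^2) dx.
Lagrangian L = sqrt(1 + (y')^2) has no explicit y dependence, so ∂L/∂y = 0 and the Euler-Lagrange equation gives
    d/dx( y' / sqrt(1 + (y')^2) ) = 0  ⇒  y' / sqrt(1 + (y')^2) = const.
Hence y' is constant, so y(x) is affine.
Fitting the endpoints (-2, 0) and (6, -4):
    slope m = ((-4) − 0) / (6 − (-2)) = -1/2,
    intercept c = 0 − m·(-2) = -1.
Extremal: y(x) = (-1/2) x - 1.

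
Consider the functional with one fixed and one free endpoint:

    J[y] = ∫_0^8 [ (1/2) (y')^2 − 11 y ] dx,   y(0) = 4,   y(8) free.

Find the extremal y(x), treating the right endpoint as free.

The Lagrangian L = (1/2) (y')^2 − 11 y gives
    ∂L/∂y = −11,   ∂L/∂y' = y'.
Euler-Lagrange: d/dx(y') − (−11) = 0, i.e. y'' + 11 = 0, so
    y(x) = −(11/2) x^2 + C1 x + C2.
Fixed left endpoint y(0) = 4 ⇒ C2 = 4.
The right endpoint x = 8 is free, so the natural (transversality) condition is ∂L/∂y' |_{x=8} = 0, i.e. y'(8) = 0.
Compute y'(x) = −11 x + C1, so y'(8) = −88 + C1 = 0 ⇒ C1 = 88.
Therefore the extremal is
    y(x) = −(11/2) x^2 + 88 x + 4.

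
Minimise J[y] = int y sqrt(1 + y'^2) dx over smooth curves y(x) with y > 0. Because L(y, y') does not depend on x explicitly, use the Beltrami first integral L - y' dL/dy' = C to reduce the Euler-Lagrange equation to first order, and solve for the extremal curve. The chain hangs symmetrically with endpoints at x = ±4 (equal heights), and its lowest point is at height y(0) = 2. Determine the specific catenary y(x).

The Lagrangian L(y, y') = y sqrt(1 + y'^2) has no explicit x dependence, so the Beltrami identity applies:
    L − y' ∂L/∂y' = C.
Compute ∂L/∂y' = y · y' / sqrt(1 + y'^2). Then
    L − y' ∂L/∂y'
    = y sqrt(1 + y'^2) − y · y'^2 / sqrt(1 + y'^2)
    = y (1 + y'^2 − y'^2) / sqrt(1 + y'^2)
    = y / sqrt(1 + y'^2) = C.
Squaring gives y^2 = C^2 (1 + y'^2), i.e.
    y'^2 = y^2 / C^2 − 1.
Separating variables,
    dy / sqrt(y^2 − C^2) = dx / C,
and integrating gives arccosh(y / C) = (x − a)/C, so
    y(x) = C cosh((x − a)/C),
the catenary. The constants C and a are fixed by the two endpoint conditions (and, for the hanging-chain problem, the length constraint selects C).
Now fit the given data. The endpoints x = ±4 are symmetric at equal height, so the catenary is even about its minimum: a = 0 and y(x) = C cosh(x/C). The lowest point is y(0) = C cosh(0) = C, and we are told y(0) = 2, so C = 2. Therefore
    y(x) = 2 cosh(x/2),
and at the endpoints
    y(±4) = 2 cosh(4/2).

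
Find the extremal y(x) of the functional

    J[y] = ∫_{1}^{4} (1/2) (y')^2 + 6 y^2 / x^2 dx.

The Lagrangian is L = (1/2) (y')^2 + 6 y^2 / x^2.
Compute ∂L/∂y = 12y/x^2, ∂L/∂y' = y'.
The Euler-Lagrange equation d/dx(∂L/∂y') − ∂L/∂y = 0 reduces to
    y'' − 12/x^2 · y = 0  (x > 0).
Its general solution is
    y(x) = A x^4 + B x^(-3),
with A, B fixed by the endpoint conditions.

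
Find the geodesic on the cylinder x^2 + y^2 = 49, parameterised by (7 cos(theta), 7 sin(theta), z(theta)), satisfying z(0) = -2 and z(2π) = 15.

Parameterise the cylinder of radius R = 7 as
    r(θ) = (7 cos θ, 7 sin θ, z(θ)).
The arc-length element is
    ds = sqrt(49 + (dz/dθ)^2) dθ,
so the Lagrangian is L = sqrt(49 + z'^2).
L depends on z' only, not on z or θ, so ∂L/∂z = 0 and
    ∂L/∂z' = z' / sqrt(49 + z'^2).
The Euler-Lagrange equation gives
    d/dθ( z' / sqrt(49 + z'^2) ) = 0,
so z' is constant. Integrating once:
    z(θ) = a θ + b,
a helix on the cylinder (a straight line when the cylinder is unrolled). The constants a, b are determined by the endpoint conditions.
With endpoint conditions z(0) = -2 and z(2π) = 15: from z(0) = b we get b = -2, and a·2π + -2 = 15 gives a = 17/(2π), so
    z(θ) = (17/(2π)) θ − 2.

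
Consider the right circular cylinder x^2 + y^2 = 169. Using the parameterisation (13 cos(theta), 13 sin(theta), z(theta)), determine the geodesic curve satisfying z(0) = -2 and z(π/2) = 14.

Parameterise the cylinder of radius R = 13 as
    r(θ) = (13 cos θ, 13 sin θ, z(θ)).
The arc-length element is
    ds = sqrt(169 + (dz/dθ)^2) dθ,
so the Lagrangian is L = sqrt(169 + z'^2).
L depends on z' only, not on z or θ, so ∂L/∂z = 0 and
    ∂L/∂z' = z' / sqrt(169 + z'^2).
The Euler-Lagrange equation gives
    d/dθ( z' / sqrt(169 + z'^2) ) = 0,
so z' is constant. Integrating once:
    z(θ) = a θ + b,
a helix on the cylinder (a straight line when the cylinder is unrolled). The constants a, b are determined by the endpoint conditions.
With endpoint conditions z(0) = -2 and z(π/2) = 14: from z(0) = b we get b = -2, and a·π/2 + -2 = 14 gives a = 32/π, so
    z(θ) = (32/π) θ − 2.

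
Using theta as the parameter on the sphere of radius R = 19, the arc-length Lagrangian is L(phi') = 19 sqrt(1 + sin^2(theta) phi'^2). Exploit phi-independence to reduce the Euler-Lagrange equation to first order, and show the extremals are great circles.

On the sphere of radius R = 19 with spherical coordinates (θ, φ), the induced metric is
    ds^2 = 361(dθ^2 + sin^2(θ) dφ^2).
Parameterise by θ; the arc-length functional is
    J[φ] = ∫ 19 sqrt(1 + sin^2(θ) (dφ/dθ)^2) dθ,
so L = 19 sqrt(1 + sin^2(θ) φ'^2). Compute
    ∂L/∂φ = 0  (L has no explicit φ dependence),
    ∂L/∂φ' = 19 sin^2(θ) φ' / sqrt(1 + sin^2(θ) φ'^2).
Since ∂L/∂φ = 0, the Euler-Lagrange equation
    d/dθ(∂L/∂φ') − ∂L/∂φ = 0
reduces to d/dθ(∂L/∂φ') = 0, i.e. the momentum conjugate to φ is conserved:
    19 sin^2(θ) φ' / sqrt(1 + sin^2(θ) φ'^2) = C.
The overall factor of 19 is constant, so dividing through gives Clairaut's relation sin^2(θ) φ' / sqrt(1 + sin^2(θ) φ'^2) = C' (with C' = C/19). Solving for φ' and integrating gives the great-circle family
    cot(θ) = A cos(φ − φ_0),
i.e. the intersection of the sphere with a plane through the origin. The two constants A and φ_0 (equivalently C and one phase) are fixed by the two endpoint conditions.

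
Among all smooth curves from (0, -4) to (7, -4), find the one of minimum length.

Arc-length functional: J[y] = ∫ sqrt(1 + (y')^2) dx.
Lagrangian L = sqrt(1 + (y')^2) has no explicit y dependence, so ∂L/∂y = 0 and the Euler-Lagrange equation gives
    d/dx( y' / sqrt(1 + (y')^2) ) = 0  ⇒  y' / sqrt(1 + (y')^2) = const.
Hence y' is constant, so y(x) is affine.
Fitting the endpoints (0, -4) and (7, -4):
    slope m = ((-4) − (-4)) / (7 − 0) = 0,
    intercept c = (-4) − m·0 = -4.
Extremal: y(x) = -4.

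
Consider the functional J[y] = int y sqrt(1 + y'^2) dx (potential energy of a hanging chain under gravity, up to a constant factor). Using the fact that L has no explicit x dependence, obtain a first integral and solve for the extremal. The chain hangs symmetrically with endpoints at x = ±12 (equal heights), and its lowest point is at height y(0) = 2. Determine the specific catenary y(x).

The Lagrangian L(y, y') = y sqrt(1 + y'^2) has no explicit x dependence, so the Beltrami identity applies:
    L − y' ∂L/∂y' = C.
Compute ∂L/∂y' = y · y' / sqrt(1 + y'^2). Then
    L − y' ∂L/∂y'
    = y sqrt(1 + y'^2) − y · y'^2 / sqrt(1 + y'^2)
    = y (1 + y'^2 − y'^2) / sqrt(1 + y'^2)
    = y / sqrt(1 + y'^2) = C.
Squaring gives y^2 = C^2 (1 + y'^2), i.e.
    y'^2 = y^2 / C^2 − 1.
Separating variables,
    dy / sqrt(y^2 − C^2) = dx / C,
and integrating gives arccosh(y / C) = (x − a)/C, so
    y(x) = C cosh((x − a)/C),
the catenary. The constants C and a are fixed by the two endpoint conditions (and, for the hanging-chain problem, the length constraint selects C).
Now fit the given data. The endpoints x = ±12 are symmetric at equal height, so the catenary is even about its minimum: a = 0 and y(x) = C cosh(x/C). The lowest point is y(0) = C cosh(0) = C, and we are told y(0) = 2, so C = 2. Therefore
    y(x) = 2 cosh(x/2),
and at the endpoints
    y(±12) = 2 cosh(12/2).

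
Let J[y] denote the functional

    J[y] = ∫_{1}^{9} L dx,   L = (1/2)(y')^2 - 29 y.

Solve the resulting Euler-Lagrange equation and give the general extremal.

The Lagrangian is L = (1/2)(y')^2 - 29 y.
∂L/∂y = -29.
∂L/∂y' = y'.
The Euler-Lagrange equation d/dx(∂L/∂y') − ∂L/∂y = 0 becomes:
    y'' + 29 = 0
General solution: y(x) = -(29/2) x^2 + A x + B, where A and B are arbitrary constants fixed by the endpoint conditions.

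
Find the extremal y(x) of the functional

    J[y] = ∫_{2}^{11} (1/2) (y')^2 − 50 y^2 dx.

The Lagrangian is L = (1/2) (y')^2 − 50 y^2.
Compute ∂L/∂y = -100y, ∂L/∂y' = y'.
The Euler-Lagrange equation d/dx(∂L/∂y') − ∂L/∂y = 0 reduces to
    y'' + 100 y = 0.
Its general solution is
    y(x) = A sin(10x) + B cos(10x),
with A, B fixed by the endpoint conditions.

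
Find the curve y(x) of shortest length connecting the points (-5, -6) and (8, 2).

Arc-length functional: J[y] = ∫ sqrt(1 + (y')^2) dx.
Lagrangian L = sqrt(1 + (y')^2) has no explicit y dependence, so ∂L/∂y = 0 and the Euler-Lagrange equation gives
    d/dx( y' / sqrt(1 + (y')^2) ) = 0  ⇒  y' / sqrt(1 + (y')^2) = const.
Hence y' is constant, so y(x) is affine.
Fitting the endpoints (-5, -6) and (8, 2):
    slope m = (2 − (-6)) / (8 − (-5)) = 8/13,
    intercept c = (-6) − m·(-5) = -38/13.
Extremal: y(x) = (8/13) x - 38/13.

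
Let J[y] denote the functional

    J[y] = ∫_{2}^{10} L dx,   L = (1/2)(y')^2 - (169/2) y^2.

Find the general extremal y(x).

The Lagrangian is L = (1/2)(y')^2 - (169/2) y^2.
∂L/∂y = -169y.
∂L/∂y' = y'.
The Euler-Lagrange equation d/dx(∂L/∂y') − ∂L/∂y = 0 becomes:
    y'' + 169 y = 0
General solution: y(x) = A sin(13x) + B cos(13x), where A and B are arbitrary constants fixed by the endpoint conditions.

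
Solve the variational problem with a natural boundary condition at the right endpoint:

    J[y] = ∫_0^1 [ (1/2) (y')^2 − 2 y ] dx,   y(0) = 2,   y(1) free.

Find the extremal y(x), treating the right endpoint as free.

The Lagrangian L = (1/2) (y')^2 − 2 y gives
    ∂L/∂y = −2,   ∂L/∂y' = y'.
Euler-Lagrange: d/dx(y') − (−2) = 0, i.e. y'' + 2 = 0, so
    y(x) = −(2/2) x^2 + C1 x + C2.
Fixed left endpoint y(0) = 2 ⇒ C2 = 2.
The right endpoint x = 1 is free, so the natural (transversality) condition is ∂L/∂y' |_{x=1} = 0, i.e. y'(1) = 0.
Compute y'(x) = −2 x + C1, so y'(1) = −2 + C1 = 0 ⇒ C1 = 2.
Therefore the extremal is
    y(x) = −x^2 + 2 x + 2.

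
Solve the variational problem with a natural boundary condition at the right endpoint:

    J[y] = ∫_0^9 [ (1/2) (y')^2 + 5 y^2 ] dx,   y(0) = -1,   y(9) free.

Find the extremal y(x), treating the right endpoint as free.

The Lagrangian L = (1/2) (y')^2 + 5 y^2 gives
    ∂L/∂y = 10 y,   ∂L/∂y' = y'.
Euler-Lagrange: y'' − 10 y = 0.
With k = sqrt(10), the general solution is
    y(x) = A cosh(sqrt(10) x) + B sinh(sqrt(10) x).
Fixed left endpoint y(0) = -1 ⇒ A = -1.
The right endpoint x = 9 is free, so the natural (transversality) condition is ∂L/∂y' |_{x=9} = 0, i.e. y'(9) = 0.
Compute y'(x) = A k sinh(k x) + B k cosh(k x), so
    y'(9) = A k sinh(k·9) + B k cosh(k·9) = 0
    ⇒ B = −A tanh(k·9) = tanh(sqrt(10)·9).
Therefore the extremal is
    y(x) = −cosh(sqrt(10) x) + tanh(sqrt(10)·9) sinh(sqrt(10) x).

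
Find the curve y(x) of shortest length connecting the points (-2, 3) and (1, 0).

Arc-length functional: J[y] = ∫ sqrt(1 + (y')^2) dx.
Lagrangian L = sqrt(1 + (y')^2) has no explicit y dependence, so ∂L/∂y = 0 and the Euler-Lagrange equation gives
    d/dx( y' / sqrt(1 + (y')^2) ) = 0  ⇒  y' / sqrt(1 + (y')^2) = const.
Hence y' is constant, so y(x) is affine.
Fitting the endpoints (-2, 3) and (1, 0):
    slope m = (0 − 3) / (1 − (-2)) = -1,
    intercept c = 3 − m·(-2) = 1.
Extremal: y(x) = -x + 1.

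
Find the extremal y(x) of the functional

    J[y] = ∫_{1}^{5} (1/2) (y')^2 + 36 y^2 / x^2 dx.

The Lagrangian is L = (1/2) (y')^2 + 36 y^2 / x^2.
Compute ∂L/∂y = 72y/x^2, ∂L/∂y' = y'.
The Euler-Lagrange equation d/dx(∂L/∂y') − ∂L/∂y = 0 reduces to
    y'' − 72/x^2 · y = 0  (x > 0).
Its general solution is
    y(x) = A x^9 + B x^(-8),
with A, B fixed by the endpoint conditions.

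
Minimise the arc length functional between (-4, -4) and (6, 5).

Arc-length functional: J[y] = ∫ sqrt(1 + (y')^2) dx.
Lagrangian L = sqrt(1 + (y')^2) has no explicit y dependence, so ∂L/∂y = 0 and the Euler-Lagrange equation gives
    d/dx( y' / sqrt(1 + (y')^2) ) = 0  ⇒  y' / sqrt(1 + (y')^2) = const.
Hence y' is constant, so y(x) is affine.
Fitting the endpoints (-4, -4) and (6, 5):
    slope m = (5 − (-4)) / (6 − (-4)) = 9/10,
    intercept c = (-4) − m·(-4) = -2/5.
Extremal: y(x) = (9/10) x - 2/5.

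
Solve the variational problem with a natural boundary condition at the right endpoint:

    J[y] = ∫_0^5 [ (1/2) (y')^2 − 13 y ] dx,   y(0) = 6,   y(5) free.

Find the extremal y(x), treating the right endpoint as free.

The Lagrangian L = (1/2) (y')^2 − 13 y gives
    ∂L/∂y = −13,   ∂L/∂y' = y'.
Euler-Lagrange: d/dx(y') − (−13) = 0, i.e. y'' + 13 = 0, so
    y(x) = −(13/2) x^2 + C1 x + C2.
Fixed left endpoint y(0) = 6 ⇒ C2 = 6.
The right endpoint x = 5 is free, so the natural (transversality) condition is ∂L/∂y' |_{x=5} = 0, i.e. y'(5) = 0.
Compute y'(x) = −13 x + C1, so y'(5) = −65 + C1 = 0 ⇒ C1 = 65.
Therefore the extremal is
    y(x) = −(13/2) x^2 + 65 x + 6.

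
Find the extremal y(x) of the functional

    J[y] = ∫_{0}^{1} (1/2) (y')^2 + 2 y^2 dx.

The Lagrangian is L = (1/2) (y')^2 + 2 y^2.
Compute ∂L/∂y = 4y, ∂L/∂y' = y'.
The Euler-Lagrange equation d/dx(∂L/∂y') − ∂L/∂y = 0 reduces to
    y'' − 4 y = 0.
Its general solution is
    y(x) = A e^(2x) + B e^(−2x),
with A, B fixed by the endpoint conditions.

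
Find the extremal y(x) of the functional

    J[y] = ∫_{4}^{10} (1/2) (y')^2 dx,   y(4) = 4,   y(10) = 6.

The Lagrangian is L = (1/2) (y')^2.
Compute ∂L/∂y = 0, ∂L/∂y' = y'.
The Euler-Lagrange equation d/dx(∂L/∂y') − ∂L/∂y = 0 reduces to
    y'' = 0.
Its general solution is
    y(x) = A x + B,
with A, B fixed by the endpoint conditions.
Applying the endpoint conditions y(4) = 4 and y(10) = 6: solve A·4 + B = 4 and A·10 + B = 6. Subtracting gives A(10 − 4) = 6 − 4, so A = 1/3, and B = 4 − A·4 = 8/3. Therefore
    y(x) = (1/3) x + 8/3.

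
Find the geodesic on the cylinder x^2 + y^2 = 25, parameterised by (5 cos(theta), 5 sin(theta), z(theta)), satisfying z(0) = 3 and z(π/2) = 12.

Parameterise the cylinder of radius R = 5 as
    r(θ) = (5 cos θ, 5 sin θ, z(θ)).
The arc-length element is
    ds = sqrt(25 + (dz/dθ)^2) dθ,
so the Lagrangian is L = sqrt(25 + z'^2).
L depends on z' only, not on z or θ, so ∂L/∂z = 0 and
    ∂L/∂z' = z' / sqrt(25 + z'^2).
The Euler-Lagrange equation gives
    d/dθ( z' / sqrt(25 + z'^2) ) = 0,
so z' is constant. Integrating once:
    z(θ) = a θ + b,
a helix on the cylinder (a straight line when the cylinder is unrolled). The constants a, b are determined by the endpoint conditions.
With endpoint conditions z(0) = 3 and z(π/2) = 12: from z(0) = b we get b = 3, and a·π/2 + 3 = 12 gives a = 18/π, so
    z(θ) = (18/π) θ + 3.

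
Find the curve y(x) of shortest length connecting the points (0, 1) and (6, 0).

Arc-length functional: J[y] = ∫ sqrt(1 + (y')^2) dx.
Lagrangian L = sqrt(1 + (y')^2) has no explicit y dependence, so ∂L/∂y = 0 and the Euler-Lagrange equation gives
    d/dx( y' / sqrt(1 + (y')^2) ) = 0  ⇒  y' / sqrt(1 + (y')^2) = const.
Hence y' is constant, so y(x) is affine.
Fitting the endpoints (0, 1) and (6, 0):
    slope m = (0 − 1) / (6 − 0) = -1/6,
    intercept c = 1 − m·0 = 1.
Extremal: y(x) = (-1/6) x + 1.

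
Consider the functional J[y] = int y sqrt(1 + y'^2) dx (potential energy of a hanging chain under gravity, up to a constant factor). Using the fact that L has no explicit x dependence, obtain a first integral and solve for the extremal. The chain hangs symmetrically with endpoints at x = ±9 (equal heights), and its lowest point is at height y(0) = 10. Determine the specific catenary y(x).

The Lagrangian L(y, y') = y sqrt(1 + y'^2) has no explicit x dependence, so the Beltrami identity applies:
    L − y' ∂L/∂y' = C.
Compute ∂L/∂y' = y · y' / sqrt(1 + y'^2). Then
    L − y' ∂L/∂y'
    = y sqrt(1 + y'^2) − y · y'^2 / sqrt(1 + y'^2)
    = y (1 + y'^2 − y'^2) / sqrt(1 + y'^2)
    = y / sqrt(1 + y'^2) = C.
Squaring gives y^2 = C^2 (1 + y'^2), i.e.
    y'^2 = y^2 / C^2 − 1.
Separating variables,
    dy / sqrt(y^2 − C^2) = dx / C,
and integrating gives arccosh(y / C) = (x − a)/C, so
    y(x) = C cosh((x − a)/C),
the catenary. The constants C and a are fixed by the two endpoint conditions (and, for the hanging-chain problem, the length constraint selects C).
Now fit the given data. The endpoints x = ±9 are symmetric at equal height, so the catenary is even about its minimum: a = 0 and y(x) = C cosh(x/C). The lowest point is y(0) = C cosh(0) = C, and we are told y(0) = 10, so C = 10. Therefore
    y(x) = 10 cosh(x/10),
and at the endpoints
    y(±9) = 10 cosh(9/10).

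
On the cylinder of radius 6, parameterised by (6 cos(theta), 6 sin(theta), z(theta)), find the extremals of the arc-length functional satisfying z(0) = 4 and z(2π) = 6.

Parameterise the cylinder of radius R = 6 as
    r(θ) = (6 cos θ, 6 sin θ, z(θ)).
The arc-length element is
    ds = sqrt(36 + (dz/dθ)^2) dθ,
so the Lagrangian is L = sqrt(36 + z'^2).
L depends on z' only, not on z or θ, so ∂L/∂z = 0 and
    ∂L/∂z' = z' / sqrt(36 + z'^2).
The Euler-Lagrange equation gives
    d/dθ( z' / sqrt(36 + z'^2) ) = 0,
so z' is constant. Integrating once:
    z(θ) = a θ + b,
a helix on the cylinder (a straight line when the cylinder is unrolled). The constants a, b are determined by the endpoint conditions.
With endpoint conditions z(0) = 4 and z(2π) = 6: from z(0) = b we get b = 4, and a·2π + 4 = 6 gives a = 1/π, so
    z(θ) = (1/π) θ + 4.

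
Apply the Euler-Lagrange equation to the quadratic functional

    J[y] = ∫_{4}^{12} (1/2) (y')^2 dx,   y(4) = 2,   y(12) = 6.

The Lagrangian is L = (1/2) (y')^2.
Compute ∂L/∂y = 0, ∂L/∂y' = y'.
The Euler-Lagrange equation d/dx(∂L/∂y') − ∂L/∂y = 0 reduces to
    y'' = 0.
Its general solution is
    y(x) = A x + B,
with A, B fixed by the endpoint conditions.
Applying the endpoint conditions y(4) = 2 and y(12) = 6: solve A·4 + B = 2 and A·12 + B = 6. Subtracting gives A(12 − 4) = 6 − 2, so A = 1/2, and B = 2 − A·4 = 0. Therefore
    y(x) = (1/2) x.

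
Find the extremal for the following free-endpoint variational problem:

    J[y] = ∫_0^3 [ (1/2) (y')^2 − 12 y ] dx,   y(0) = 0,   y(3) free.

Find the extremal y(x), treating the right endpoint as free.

The Lagrangian L = (1/2) (y')^2 − 12 y gives
    ∂L/∂y = −12,   ∂L/∂y' = y'.
Euler-Lagrange: d/dx(y') − (−12) = 0, i.e. y'' + 12 = 0, so
    y(x) = −(12/2) x^2 + C1 x + C2.
Fixed left endpoint y(0) = 0 ⇒ C2 = 0.
The right endpoint x = 3 is free, so the natural (transversality) condition is ∂L/∂y' |_{x=3} = 0, i.e. y'(3) = 0.
Compute y'(x) = −12 x + C1, so y'(3) = −36 + C1 = 0 ⇒ C1 = 36.
Therefore the extremal is
    y(x) = −6 x^2 + 36 x.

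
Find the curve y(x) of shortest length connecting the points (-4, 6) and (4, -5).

Arc-length functional: J[y] = ∫ sqrt(1 + (y')^2) dx.
Lagrangian L = sqrt(1 + (y')^2) has no explicit y dependence, so ∂L/∂y = 0 and the Euler-Lagrange equation gives
    d/dx( y' / sqrt(1 + (y')^2) ) = 0  ⇒  y' / sqrt(1 + (y')^2) = const.
Hence y' is constant, so y(x) is affine.
Fitting the endpoints (-4, 6) and (4, -5):
    slope m = ((-5) − 6) / (4 − (-4)) = -11/8,
    intercept c = 6 − m·(-4) = 1/2.
Extremal: y(x) = (-11/8) x + 1/2.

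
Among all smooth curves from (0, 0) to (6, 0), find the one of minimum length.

Arc-length functional: J[y] = ∫ sqrt(1 + (y')^2) dx.
Lagrangian L = sqrt(1 + (y')^2) has no explicit y dependence, so ∂L/∂y = 0 and the Euler-Lagrange equation gives
    d/dx( y' / sqrt(1 + (y')^2) ) = 0  ⇒  y' / sqrt(1 + (y')^2) = const.
Hence y' is constant, so y(x) is affine.
Fitting the endpoints (0, 0) and (6, 0):
    slope m = (0 − 0) / (6 − 0) = 0,
    intercept c = 0 − m·0 = 0.
Extremal: y(x) = 0.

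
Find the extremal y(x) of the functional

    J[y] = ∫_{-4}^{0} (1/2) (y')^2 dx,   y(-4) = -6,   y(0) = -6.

The Lagrangian is L = (1/2) (y')^2.
Compute ∂L/∂y = 0, ∂L/∂y' = y'.
The Euler-Lagrange equation d/dx(∂L/∂y') − ∂L/∂y = 0 reduces to
    y'' = 0.
Its general solution is
    y(x) = A x + B,
with A, B fixed by the endpoint conditions.
Applying the endpoint conditions y(-4) = -6 and y(0) = -6: solve A·-4 + B = -6 and A·0 + B = -6. Subtracting gives A(0 − -4) = -6 − -6, so A = 0, and B = -6 − A·-4 = -6. Therefore
    y(x) = -6.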